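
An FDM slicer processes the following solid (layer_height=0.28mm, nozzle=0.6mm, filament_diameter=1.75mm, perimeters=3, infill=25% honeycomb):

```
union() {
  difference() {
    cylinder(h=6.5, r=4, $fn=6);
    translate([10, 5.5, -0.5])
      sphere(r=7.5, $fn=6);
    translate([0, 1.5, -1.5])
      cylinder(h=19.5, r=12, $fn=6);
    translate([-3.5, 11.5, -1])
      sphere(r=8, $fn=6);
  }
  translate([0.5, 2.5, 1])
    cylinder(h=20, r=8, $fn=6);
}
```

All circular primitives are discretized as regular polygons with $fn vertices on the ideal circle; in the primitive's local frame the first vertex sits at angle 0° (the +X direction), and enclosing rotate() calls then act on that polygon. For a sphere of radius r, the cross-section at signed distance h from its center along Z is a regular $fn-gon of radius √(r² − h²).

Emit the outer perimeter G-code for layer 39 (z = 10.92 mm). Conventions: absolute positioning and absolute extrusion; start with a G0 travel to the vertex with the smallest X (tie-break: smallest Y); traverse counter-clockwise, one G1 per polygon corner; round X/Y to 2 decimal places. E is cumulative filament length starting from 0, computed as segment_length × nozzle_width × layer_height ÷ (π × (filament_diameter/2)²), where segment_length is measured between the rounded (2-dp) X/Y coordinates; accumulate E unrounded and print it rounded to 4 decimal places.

At z = 10.92 mm: the cylinder does not reach this height (z outside [0, 6.5]); the sphere at (10, 5.5) does not reach this height (|z−center|=11.420 > r=7.5); the cylinder at (0, 1.5): section is a regular 6-gon, circumradius r=12; the sphere at (-3.5, 11.5) does not reach this height (|z−center|=11.920 > r=8); After the difference (first − rest): the first operand is absent here, so nothing remains; the r=8 cylinder at (0.5, 2.5) gives a regular 6-gon of circumradius 8 (constant along its height); Combining (union): only the r=8 cylinder at (0.5, 2.5) is present, so the union is just that shape — 1 connected region. The outline is a single polygon with 6 vertices. Extrusion per mm of travel: 0.6 × 0.28 / (π × 0.875²) = 0.069846. Accumulating E over each segment gives final E = 3.3531.

G0 X-7.50 Y2.50 Z10.92
G1 X-3.50 Y-4.43 E0.5589
G1 X4.50 Y-4.43 E1.1176
G1 X8.50 Y2.50 E1.6765
G1 X4.50 Y9.43 E2.2354
G1 X-3.50 Y9.43 E2.7942
G1 X-7.50 Y2.50 E3.3531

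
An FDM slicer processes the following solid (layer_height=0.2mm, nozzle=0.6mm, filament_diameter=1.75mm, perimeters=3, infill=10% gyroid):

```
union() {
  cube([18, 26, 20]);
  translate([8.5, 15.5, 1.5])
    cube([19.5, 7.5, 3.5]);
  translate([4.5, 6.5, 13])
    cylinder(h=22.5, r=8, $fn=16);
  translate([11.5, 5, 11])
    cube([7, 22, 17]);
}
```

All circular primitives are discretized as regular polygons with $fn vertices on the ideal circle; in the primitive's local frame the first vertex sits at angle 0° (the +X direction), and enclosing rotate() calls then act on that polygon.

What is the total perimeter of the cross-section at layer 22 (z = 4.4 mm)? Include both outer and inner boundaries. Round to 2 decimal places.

At z = 4.4 mm: the 18×26 cube contributes its full rectangle (perimeter 88.00 mm); the cube at (8.5, 15.5) is present — its section is the full 19.5×7.5 rectangle (perimeter 54.00 mm); the cylinder at (4.5, 6.5) is not intersected at this z (z outside [13, 35.5]); the cube at (11.5, 5) does not reach this height (z outside [11, 28]); Merging all regions: the regions partially overlap (shared area 71.25 mm²), so the edge portions inside another operand are dropped and the merged outline is re-measured after clipping — boundary = 108.00 mm. Overall, the cross-section is a single solid region. Total boundary length (outer) = 108.00 mm.

108.00 mm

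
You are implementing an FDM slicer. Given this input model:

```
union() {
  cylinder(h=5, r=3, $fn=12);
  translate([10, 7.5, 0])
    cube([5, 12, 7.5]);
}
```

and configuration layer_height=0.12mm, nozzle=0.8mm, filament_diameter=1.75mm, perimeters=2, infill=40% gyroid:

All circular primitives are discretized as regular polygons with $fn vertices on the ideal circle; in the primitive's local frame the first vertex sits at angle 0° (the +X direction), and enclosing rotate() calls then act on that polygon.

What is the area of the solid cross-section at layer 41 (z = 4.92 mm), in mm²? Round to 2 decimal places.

At z = 4.92 mm: the r=3 cylinder gives a regular 12-gon of circumradius 3 (constant along its height) (area = (12/2)·3.000²·sin(360°/12) = 27.00 mm²); the cube at (10, 7.5) (footprint 5×12) is included at this height (area 60.00 mm²); Combining (union): the 2 present regions are separate (no shared area or edge), so areas and boundary lengths simply add and each stays a separate island — area = 87.00 mm². Overall, the cross-section has 2 separate islands. Net area = 87.00 mm².

87.00 mm²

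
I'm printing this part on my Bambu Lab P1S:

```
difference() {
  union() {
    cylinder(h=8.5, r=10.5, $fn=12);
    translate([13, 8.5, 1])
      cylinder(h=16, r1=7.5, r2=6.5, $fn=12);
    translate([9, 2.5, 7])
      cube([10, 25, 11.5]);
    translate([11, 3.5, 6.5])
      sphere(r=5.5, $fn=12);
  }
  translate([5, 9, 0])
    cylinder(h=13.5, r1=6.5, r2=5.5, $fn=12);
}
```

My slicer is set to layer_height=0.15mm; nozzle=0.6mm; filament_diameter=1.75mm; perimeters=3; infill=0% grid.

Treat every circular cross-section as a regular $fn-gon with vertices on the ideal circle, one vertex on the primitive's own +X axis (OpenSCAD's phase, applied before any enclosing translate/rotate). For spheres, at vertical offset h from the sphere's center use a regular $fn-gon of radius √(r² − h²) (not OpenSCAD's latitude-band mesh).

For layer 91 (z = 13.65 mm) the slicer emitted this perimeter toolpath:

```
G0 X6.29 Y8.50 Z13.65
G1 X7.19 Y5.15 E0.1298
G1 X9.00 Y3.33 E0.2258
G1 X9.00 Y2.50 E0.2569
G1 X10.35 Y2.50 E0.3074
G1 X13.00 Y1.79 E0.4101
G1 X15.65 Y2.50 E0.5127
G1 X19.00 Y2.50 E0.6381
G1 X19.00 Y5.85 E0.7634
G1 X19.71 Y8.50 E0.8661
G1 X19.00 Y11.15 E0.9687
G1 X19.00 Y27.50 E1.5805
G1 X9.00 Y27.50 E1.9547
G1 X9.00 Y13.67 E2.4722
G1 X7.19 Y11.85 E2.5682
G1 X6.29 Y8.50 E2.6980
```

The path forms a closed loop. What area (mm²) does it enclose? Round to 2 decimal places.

272.20 mm²

Apply the shoelace formula to the sequence of (X, Y) vertices; enclosed area = 272.20 mm².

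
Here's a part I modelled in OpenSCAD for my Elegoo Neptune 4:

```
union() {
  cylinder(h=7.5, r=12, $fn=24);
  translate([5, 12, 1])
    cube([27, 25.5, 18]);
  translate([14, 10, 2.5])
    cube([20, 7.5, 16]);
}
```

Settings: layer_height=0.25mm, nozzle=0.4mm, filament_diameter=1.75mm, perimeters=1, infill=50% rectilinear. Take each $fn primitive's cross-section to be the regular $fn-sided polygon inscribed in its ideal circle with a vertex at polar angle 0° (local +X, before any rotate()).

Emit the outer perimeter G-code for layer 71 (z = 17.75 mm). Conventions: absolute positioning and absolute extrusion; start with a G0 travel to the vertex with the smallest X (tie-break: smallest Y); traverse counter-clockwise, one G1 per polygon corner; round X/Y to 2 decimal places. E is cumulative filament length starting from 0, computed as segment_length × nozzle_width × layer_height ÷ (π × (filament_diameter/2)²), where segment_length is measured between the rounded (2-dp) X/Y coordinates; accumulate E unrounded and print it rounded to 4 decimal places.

At z = 17.75 mm: the cylinder is absent (z outside [0, 7.5]); the cube at (5, 12) is present — its section is the full 27×25.5 rectangle; the cube at (14, 10) is present — its section is the full 20×7.5 rectangle; Combining (union): the regions partially overlap (shared area 99.00 mm²), so overlapping operands fuse into one piece — 1 connected region. The outline is a single polygon with 8 vertices. Extrusion per mm of travel: 0.4 × 0.25 / (π × 0.875²) = 0.041575. Accumulating E over each segment gives final E = 4.6980.

G0 X5.00 Y12.00 Z17.75
G1 X14.00 Y12.00 E0.3742
G1 X14.00 Y10.00 E0.4573
G1 X34.00 Y10.00 E1.2888
G1 X34.00 Y17.50 E1.6006
G1 X32.00 Y17.50 E1.6838
G1 X32.00 Y37.50 E2.5153
G1 X5.00 Y37.50 E3.6378
G1 X5.00 Y12.00 E4.6980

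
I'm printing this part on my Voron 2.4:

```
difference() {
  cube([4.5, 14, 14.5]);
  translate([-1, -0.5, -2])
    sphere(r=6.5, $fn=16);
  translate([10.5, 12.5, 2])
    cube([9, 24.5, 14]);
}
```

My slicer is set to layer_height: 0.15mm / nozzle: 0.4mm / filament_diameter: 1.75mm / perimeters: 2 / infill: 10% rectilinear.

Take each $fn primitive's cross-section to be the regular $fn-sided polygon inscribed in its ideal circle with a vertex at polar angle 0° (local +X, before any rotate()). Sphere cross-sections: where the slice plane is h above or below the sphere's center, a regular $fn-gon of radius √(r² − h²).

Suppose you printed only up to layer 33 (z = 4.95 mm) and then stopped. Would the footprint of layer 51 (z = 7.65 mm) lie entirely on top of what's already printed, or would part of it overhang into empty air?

entirely on top

Compare the two slices. At z = 4.95: the 4.5×14 cube contributes its full rectangle (area 63.00 mm²); the sphere at (-1, -0.5) does not reach this height (|z−center|=6.950 > r=6.5); the cube at (10.5, 12.5) is present — its section is the full 9×24.5 rectangle (area 220.50 mm²); After the difference (first − rest): starting from the 4.5×14 cube (63.00 mm²), the 9×24.5 cube at (10.5, 12.5) misses the remaining region (no effect) — area = 63.00 mm². At z = 7.65: the cube is present — its section is the full 4.5×14 rectangle (area 63.00 mm²); the sphere at (-1, -0.5) does not reach this height (|z−center|=9.650 > r=6.5); the cube at (10.5, 12.5) (footprint 9×24.5) is included at this height (area 220.50 mm²); Taking the first minus the rest: starting from the 4.5×14 cube (63.00 mm²), the 9×24.5 cube at (10.5, 12.5) misses the remaining region (no effect) — area = 63.00 mm². Checking containment: the cross-section at z = 7.65 is a subset of the cross-section at z = 4.95.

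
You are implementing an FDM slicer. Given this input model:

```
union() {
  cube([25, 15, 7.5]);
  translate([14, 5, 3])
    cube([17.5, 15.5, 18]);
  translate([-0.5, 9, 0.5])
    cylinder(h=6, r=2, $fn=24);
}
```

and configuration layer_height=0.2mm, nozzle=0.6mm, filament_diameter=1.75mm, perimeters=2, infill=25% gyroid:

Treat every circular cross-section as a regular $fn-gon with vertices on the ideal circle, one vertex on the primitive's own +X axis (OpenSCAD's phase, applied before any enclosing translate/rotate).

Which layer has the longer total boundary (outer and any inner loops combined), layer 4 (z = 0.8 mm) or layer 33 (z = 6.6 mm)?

layer 33 (z = 6.6 mm)

Layer 4 (z = 0.8): the 25×15 cube contributes its full rectangle (perimeter 80.00 mm); the cube at (14, 5) does not reach this height (z outside [3, 21]); the r=2 cylinder at (-0.5, 9) gives a regular 24-gon of circumradius 2 (constant along its height) (perimeter = 2·24·2.000·sin(180°/24) = 12.53 mm); Combining (union): the regions partially overlap (shared area 4.24 mm²), so the edge portions inside another operand are dropped and the merged outline is re-measured after clipping — boundary = 83.41 mm. So its perimeter = 83.41 mm. Layer 33 (z = 6.6): the cube (footprint 25×15) is included at this height (perimeter 80.00 mm); the cube at (14, 5) is present — its section is the full 17.5×15.5 rectangle (perimeter 66.00 mm); the cylinder at (-0.5, 9) is not intersected at this z (z outside [0.5, 6.5]); Taking the union: the regions partially overlap (shared area 110.00 mm²), so the edge portions inside another operand are dropped and the merged outline is re-measured after clipping — boundary = 104.00 mm. So its perimeter = 104.00 mm. Layer 33 is larger (104.00 vs 83.41 mm).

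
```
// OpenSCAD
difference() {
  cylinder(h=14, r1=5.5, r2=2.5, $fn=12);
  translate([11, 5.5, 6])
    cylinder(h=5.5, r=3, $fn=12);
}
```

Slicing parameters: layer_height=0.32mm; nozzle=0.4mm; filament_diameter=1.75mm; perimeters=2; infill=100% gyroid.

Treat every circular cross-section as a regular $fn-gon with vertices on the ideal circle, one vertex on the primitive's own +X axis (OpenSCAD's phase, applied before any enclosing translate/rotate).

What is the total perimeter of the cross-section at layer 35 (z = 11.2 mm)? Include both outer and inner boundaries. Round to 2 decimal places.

At z = 11.2 mm: the cone: at t=0.800 of its height the radius interpolates to r₁+(r₂−r₁)t = 3.100, giving a regular 12-gon of that circumradius (perimeter = 2·12·3.100·sin(180°/12) = 19.26 mm); the cylinder at (11, 5.5): section is a regular 12-gon, circumradius r=3 (perimeter = 2·12·3.000·sin(180°/12) = 18.63 mm); Subtracting the remaining from the first: starting from the cone, the r=3 cylinder at (11, 5.5) misses the remaining region (no effect) — boundary = 19.26 mm. Overall, the cross-section is a single solid region. Total boundary length (outer) = 19.26 mm.

19.26 mm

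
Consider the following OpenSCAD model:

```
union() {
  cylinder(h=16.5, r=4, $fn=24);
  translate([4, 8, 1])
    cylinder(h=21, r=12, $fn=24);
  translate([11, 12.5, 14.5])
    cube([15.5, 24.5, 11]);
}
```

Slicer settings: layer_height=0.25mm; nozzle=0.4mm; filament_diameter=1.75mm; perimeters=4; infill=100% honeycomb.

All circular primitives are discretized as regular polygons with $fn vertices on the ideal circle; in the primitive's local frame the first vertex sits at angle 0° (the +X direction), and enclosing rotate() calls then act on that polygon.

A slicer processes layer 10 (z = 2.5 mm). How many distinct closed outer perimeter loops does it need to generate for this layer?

1

At z = 2.5 mm: the r=4 cylinder contributes a regular 24-gon of circumradius 4; the r=12 cylinder at (4, 8) gives a regular 24-gon of circumradius 12 (constant along its height); the cube at (11, 12.5) is not intersected at this z (z outside [14.5, 25.5]); Merging all regions: the regions partially overlap (shared area 45.50 mm²), so overlapping operands fuse into one piece — 1 connected region. The result has 1 disconnected region.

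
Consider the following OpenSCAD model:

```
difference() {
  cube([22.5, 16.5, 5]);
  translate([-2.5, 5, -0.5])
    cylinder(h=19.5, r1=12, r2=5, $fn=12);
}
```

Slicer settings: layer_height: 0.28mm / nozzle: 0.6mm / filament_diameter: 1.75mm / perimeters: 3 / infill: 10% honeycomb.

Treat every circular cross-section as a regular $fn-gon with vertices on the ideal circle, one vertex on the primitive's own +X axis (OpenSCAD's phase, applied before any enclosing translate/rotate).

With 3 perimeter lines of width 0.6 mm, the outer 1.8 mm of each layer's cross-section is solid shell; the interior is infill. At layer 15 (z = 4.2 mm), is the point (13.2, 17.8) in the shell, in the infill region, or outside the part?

At z = 4.2 mm: the 22.5×16.5 cube contributes its full rectangle; the cone at (-2.5, 5) contributes a regular 12-gon of circumradius 10.313 (interpolated between r1=12 and r2=5 at t=0.241); Subtracting the remaining from the first: starting from the 22.5×16.5 cube, the cone at (-2.5, 5) partially overlaps it — only the 90.54 mm² overlap (of its 319.06 mm²) is removed, clipping the outline — 1 connected region. Overall, the cross-section is a single solid region. The nearest boundary edge runs (0.00, 16.50)→(22.50, 16.50); distance from the point to it = 1.30 mm. The point is not inside any of the regions above, so it lies outside the cross-section (1.30 mm from the nearest boundary).

outside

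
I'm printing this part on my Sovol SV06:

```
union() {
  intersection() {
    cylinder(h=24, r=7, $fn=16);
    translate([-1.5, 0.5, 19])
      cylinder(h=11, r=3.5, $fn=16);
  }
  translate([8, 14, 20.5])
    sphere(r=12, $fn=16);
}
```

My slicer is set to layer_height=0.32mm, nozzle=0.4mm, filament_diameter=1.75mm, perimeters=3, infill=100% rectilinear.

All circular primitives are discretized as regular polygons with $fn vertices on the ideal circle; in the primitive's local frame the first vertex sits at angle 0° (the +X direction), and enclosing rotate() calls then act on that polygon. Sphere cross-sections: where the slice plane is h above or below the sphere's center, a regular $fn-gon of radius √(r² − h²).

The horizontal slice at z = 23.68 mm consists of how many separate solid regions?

At z = 23.68 mm: the r=7 cylinder contributes a regular 16-gon of circumradius 7; the cylinder at (-1.5, 0.5): section is a regular 16-gon, circumradius r=3.5; Taking the intersection: the r=3.5 cylinder at (-1.5, 0.5) lies inside the r=7 cylinder, so the common part is the r=3.5 cylinder at (-1.5, 0.5) itself — 1 connected region; the sphere at (8, 14): section is a regular 16-gon, circumradius = √(r²−h²) = √(12²−3.18²) = 11.571; Merging all regions: the 2 present regions are separate (no shared area or edge), so areas and boundary lengths simply add and each stays a separate island — 2 connected regions. The result has 2 disconnected regions.

2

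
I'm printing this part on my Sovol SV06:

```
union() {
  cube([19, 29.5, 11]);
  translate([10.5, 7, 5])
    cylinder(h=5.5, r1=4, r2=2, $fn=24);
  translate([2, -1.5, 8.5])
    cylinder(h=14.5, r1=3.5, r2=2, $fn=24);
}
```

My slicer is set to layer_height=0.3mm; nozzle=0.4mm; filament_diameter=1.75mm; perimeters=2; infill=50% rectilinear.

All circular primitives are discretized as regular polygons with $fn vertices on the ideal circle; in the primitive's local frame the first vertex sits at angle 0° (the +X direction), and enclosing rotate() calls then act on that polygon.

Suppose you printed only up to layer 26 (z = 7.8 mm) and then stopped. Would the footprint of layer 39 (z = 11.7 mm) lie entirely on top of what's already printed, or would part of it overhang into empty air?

part overhangs

Compare the two slices. At z = 7.8: the 19×29.5 cube contributes its full rectangle (area 560.50 mm²); the cone at (10.5, 7) contributes a regular 24-gon of circumradius 2.982 (interpolated between r1=4 and r2=2 at t=0.509) (area = (24/2)·2.982²·sin(360°/24) = 27.61 mm²); the cone at (2, -1.5) is absent (z outside [8.5, 23]); Taking the union: the cone at (10.5, 7) lies entirely inside the 19×29.5 cube, so the union is just the 19×29.5 cube — area = 560.50 mm². At z = 11.7: the cube is not intersected at this z (z outside [0, 11]); the cone at (10.5, 7) does not reach this height (z outside [5, 10.5]); the cone at (2, -1.5) contributes a regular 24-gon of circumradius 3.169 (interpolated between r1=3.5 and r2=2 at t=0.221) (area = (24/2)·3.169²·sin(360°/24) = 31.19 mm²); Merging all regions: only the cone at (2, -1.5) is present, so the union is just that shape — area = 31.19 mm². Checking containment: at z = 11.7 the cross-section extends beyond the z = 7.8 cross-section by about 25.08 mm².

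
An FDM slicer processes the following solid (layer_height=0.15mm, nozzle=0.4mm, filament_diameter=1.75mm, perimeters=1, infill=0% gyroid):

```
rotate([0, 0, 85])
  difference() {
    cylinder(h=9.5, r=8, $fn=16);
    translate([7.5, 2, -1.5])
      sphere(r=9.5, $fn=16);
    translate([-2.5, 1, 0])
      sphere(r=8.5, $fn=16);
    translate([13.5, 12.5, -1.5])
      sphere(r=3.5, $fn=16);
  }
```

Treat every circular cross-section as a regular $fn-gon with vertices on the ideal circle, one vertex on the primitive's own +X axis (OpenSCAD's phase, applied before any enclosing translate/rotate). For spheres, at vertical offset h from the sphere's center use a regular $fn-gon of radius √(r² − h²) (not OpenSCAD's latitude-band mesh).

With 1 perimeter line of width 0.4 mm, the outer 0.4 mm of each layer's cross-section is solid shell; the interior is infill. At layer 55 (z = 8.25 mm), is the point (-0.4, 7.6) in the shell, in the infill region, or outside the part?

At z = 8.25 mm: the r=8 cylinder contributes a regular 16-gon of circumradius 8; the sphere at (7.5, 2) is not intersected at this z (|z−center|=9.750 > r=9.5); the r=8.5 sphere at (-2.5, 1) slices to a regular 16-gon of circumradius 2.046 (√(r²−h²) with h=8.25 from center); the sphere at (13.5, 12.5) does not reach this height (|z−center|=9.750 > r=3.5); Subtracting the remaining from the first: starting from the r=8 cylinder, the r=8.5 sphere at (-2.5, 1) lies wholly inside it (removes its full 12.82 mm² and its 12.78 mm outline becomes a hole wall) — 1 connected region with 1 hole; (rotated 85° about Z; rotation is an isometry so areas/perimeters/island counts are preserved). Overall, the cross-section is one region with 1 hole. Undo the 85° rotation: the query point maps to (7.536, 1.061) in the un-rotated model frame. The nearest boundary edge runs (7.39, 3.06)→(8.00, 0.00); distance from the point to it = 0.25 mm. The point is inside the cross-section, 0.25 mm from the nearest boundary — within the 0.4 mm shell band (1 × 0.4).

shell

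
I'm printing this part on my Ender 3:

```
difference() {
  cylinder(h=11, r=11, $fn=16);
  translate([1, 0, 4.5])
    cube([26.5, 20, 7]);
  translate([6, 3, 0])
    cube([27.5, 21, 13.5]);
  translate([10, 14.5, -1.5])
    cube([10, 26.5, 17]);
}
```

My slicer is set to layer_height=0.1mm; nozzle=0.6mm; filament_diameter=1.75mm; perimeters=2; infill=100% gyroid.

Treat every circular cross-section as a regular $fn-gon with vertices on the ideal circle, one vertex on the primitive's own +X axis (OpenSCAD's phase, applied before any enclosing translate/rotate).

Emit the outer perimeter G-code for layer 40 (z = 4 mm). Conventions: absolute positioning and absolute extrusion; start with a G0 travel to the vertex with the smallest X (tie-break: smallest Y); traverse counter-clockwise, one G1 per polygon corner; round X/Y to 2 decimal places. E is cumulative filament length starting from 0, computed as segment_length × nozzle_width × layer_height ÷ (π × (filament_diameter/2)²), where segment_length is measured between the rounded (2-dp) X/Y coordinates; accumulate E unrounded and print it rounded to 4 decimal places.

G0 X-11.00 Y0.00 Z4.00
G1 X-10.16 Y-4.21 E0.1071
G1 X-7.78 Y-7.78 E0.2141
G1 X-4.21 Y-10.16 E0.3211
G1 X0.00 Y-11.00 E0.4282
G1 X4.21 Y-10.16 E0.5353
G1 X7.78 Y-7.78 E0.6424
G1 X10.16 Y-4.21 E0.7494
G1 X11.00 Y0.00 E0.8565
G1 X10.40 Y3.00 E0.9328
G1 X6.00 Y3.00 E1.0425
G1 X6.00 Y8.97 E1.1915
G1 X4.21 Y10.16 E1.2451
G1 X0.00 Y11.00 E1.3522
G1 X-4.21 Y10.16 E1.4593
G1 X-7.78 Y7.78 E1.5663
G1 X-10.16 Y4.21 E1.6733
G1 X-11.00 Y0.00 E1.7804

At z = 4 mm: the r=11 cylinder contributes a regular 16-gon of circumradius 11; the cube at (1, 0) is not intersected at this z (z outside [4.5, 11.5]); the 27.5×21 cube at (6, 3) contributes its full rectangle; the 10×26.5 cube at (10, 14.5) contributes its full rectangle; Subtracting the remaining from the first: starting from the r=11 cylinder, the 27.5×21 cube at (6, 3) partially overlaps it — only the 16.84 mm² overlap (of its 577.50 mm²) is removed, clipping the outline; the 10×26.5 cube at (10, 14.5) misses the remaining region (no effect) — 1 connected region. The outline is a single polygon with 17 vertices. Extrusion per mm of travel: 0.6 × 0.1 / (π × 0.875²) = 0.024945. Accumulating E over each segment gives final E = 1.7804.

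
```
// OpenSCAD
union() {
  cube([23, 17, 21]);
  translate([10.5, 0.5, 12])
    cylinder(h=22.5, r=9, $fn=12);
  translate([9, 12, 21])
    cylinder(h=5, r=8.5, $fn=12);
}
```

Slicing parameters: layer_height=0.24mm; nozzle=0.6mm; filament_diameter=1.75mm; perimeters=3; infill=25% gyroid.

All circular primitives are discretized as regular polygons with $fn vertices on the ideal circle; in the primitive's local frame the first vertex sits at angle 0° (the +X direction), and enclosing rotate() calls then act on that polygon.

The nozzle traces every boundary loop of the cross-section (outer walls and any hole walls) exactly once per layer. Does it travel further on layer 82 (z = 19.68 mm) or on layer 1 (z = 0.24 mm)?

layer 82 (z = 19.68 mm)

Layer 82 (z = 19.68): the 23×17 cube contributes its full rectangle (perimeter 80.00 mm); the r=9 cylinder at (10.5, 0.5) gives a regular 12-gon of circumradius 9 (constant along its height) (perimeter = 2·12·9.000·sin(180°/12) = 55.90 mm); the cylinder at (9, 12) is absent (z outside [21, 26]); Merging all regions: the regions partially overlap (shared area 130.43 mm²), so the edge portions inside another operand are dropped and the merged outline is re-measured after clipping — boundary = 89.19 mm. So its perimeter = 89.19 mm. Layer 1 (z = 0.24): the cube is present — its section is the full 23×17 rectangle (perimeter 80.00 mm); the cylinder at (10.5, 0.5) does not reach this height (z outside [12, 34.5]); the cylinder at (9, 12) is absent (z outside [21, 26]); Merging all regions: only the 23×17 cube is present, so the union is just that shape — boundary = 80.00 mm. So its perimeter = 80.00 mm. Layer 82 is larger (89.19 vs 80.00 mm).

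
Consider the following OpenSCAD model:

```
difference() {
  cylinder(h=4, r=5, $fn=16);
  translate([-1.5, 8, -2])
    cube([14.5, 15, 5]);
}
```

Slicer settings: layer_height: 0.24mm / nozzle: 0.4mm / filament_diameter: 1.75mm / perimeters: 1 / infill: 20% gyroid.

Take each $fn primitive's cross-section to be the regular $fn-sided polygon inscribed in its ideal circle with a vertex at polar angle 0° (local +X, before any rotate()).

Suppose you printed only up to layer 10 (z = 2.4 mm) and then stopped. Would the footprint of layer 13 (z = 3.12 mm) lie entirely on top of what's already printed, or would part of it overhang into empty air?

Compare the two slices. At z = 2.4: the cylinder: section is a regular 16-gon, circumradius r=5 (area = (16/2)·5.000²·sin(360°/16) = 76.54 mm²); the cube at (-1.5, 8) (footprint 14.5×15) is included at this height (area 217.50 mm²); Subtracting the remaining from the first: starting from the r=5 cylinder (76.54 mm²), the 14.5×15 cube at (-1.5, 8) misses the remaining region (no effect) — area = 76.54 mm². At z = 3.12: the r=5 cylinder gives a regular 16-gon of circumradius 5 (constant along its height) (area = (16/2)·5.000²·sin(360°/16) = 76.54 mm²); the cube at (-1.5, 8) does not reach this height (z outside [-2, 3]); Subtracting the remaining from the first: none of the subtracted shapes is present at this height, so the r=5 cylinder is unchanged — area = 76.54 mm². Checking containment: the cross-section at z = 3.12 is a subset of the cross-section at z = 2.4.

entirely on top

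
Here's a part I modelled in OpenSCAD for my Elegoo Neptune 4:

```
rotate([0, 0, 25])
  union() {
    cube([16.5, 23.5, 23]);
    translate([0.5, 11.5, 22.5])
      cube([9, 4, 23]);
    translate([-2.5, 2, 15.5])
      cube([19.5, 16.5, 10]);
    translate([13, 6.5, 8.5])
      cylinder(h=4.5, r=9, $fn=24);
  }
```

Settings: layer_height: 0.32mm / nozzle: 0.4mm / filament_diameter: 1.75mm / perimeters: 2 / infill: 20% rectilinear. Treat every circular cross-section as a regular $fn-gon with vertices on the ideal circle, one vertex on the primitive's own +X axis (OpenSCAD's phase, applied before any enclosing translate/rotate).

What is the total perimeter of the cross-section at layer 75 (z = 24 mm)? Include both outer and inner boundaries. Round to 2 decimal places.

At z = 24 mm: the cube is not intersected at this z (z outside [0, 23]); the 9×4 cube at (0.5, 11.5) contributes its full rectangle (perimeter 26.00 mm); the cube at (-2.5, 2) (footprint 19.5×16.5) is included at this height (perimeter 72.00 mm); the cylinder at (13, 6.5) is not intersected at this z (z outside [8.5, 13]); Combining (union): the 9×4 cube at (0.5, 11.5) lies entirely inside the 19.5×16.5 cube at (-2.5, 2), so the union is just the 19.5×16.5 cube at (-2.5, 2) — boundary = 72.00 mm; (whole slice rotated 25° about Z — lengths, areas and connectivity unchanged). Overall, the cross-section is a single solid region. Total boundary length (outer) = 72.00 mm.

72.00 mm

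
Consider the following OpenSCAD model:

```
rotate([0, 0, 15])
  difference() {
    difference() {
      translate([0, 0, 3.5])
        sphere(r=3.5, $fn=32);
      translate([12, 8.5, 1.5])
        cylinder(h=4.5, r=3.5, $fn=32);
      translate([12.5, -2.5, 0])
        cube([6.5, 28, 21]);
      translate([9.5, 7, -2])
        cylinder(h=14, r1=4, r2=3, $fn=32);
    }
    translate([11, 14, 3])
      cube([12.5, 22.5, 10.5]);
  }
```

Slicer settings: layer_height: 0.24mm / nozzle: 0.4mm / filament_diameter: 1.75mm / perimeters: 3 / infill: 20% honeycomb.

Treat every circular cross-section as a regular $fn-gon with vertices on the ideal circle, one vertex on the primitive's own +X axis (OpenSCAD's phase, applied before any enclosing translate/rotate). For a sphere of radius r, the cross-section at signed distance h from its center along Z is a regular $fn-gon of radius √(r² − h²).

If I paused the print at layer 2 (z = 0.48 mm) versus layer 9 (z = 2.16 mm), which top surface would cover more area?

layer 9 (z = 2.16 mm)

Layer 2 (z = 0.48): the r=3.5 sphere slices to a regular 32-gon of circumradius 1.769 (√(r²−h²) with h=3.02 from center) (area = (32/2)·1.769²·sin(360°/32) = 9.77 mm²); the cylinder at (12, 8.5) is not intersected at this z (z outside [1.5, 6]); the cube at (12.5, -2.5) (footprint 6.5×28) is included at this height (area 182.00 mm²); the cone at (9.5, 7) (r1=4→r2=3) has section circumradius 3.823 here — a regular 32-gon (area = (32/2)·3.823²·sin(360°/32) = 45.62 mm²); After the difference (first − rest): starting from the r=3.5 sphere (9.77 mm²), the 6.5×28 cube at (12.5, -2.5) misses the remaining region (no effect); the cone at (9.5, 7) misses the remaining region (no effect) — area = 9.77 mm²; the cube at (11, 14) is not intersected at this z (z outside [3, 13.5]); Taking the first minus the rest: none of the subtracted shapes is present at this height, so the result so far is unchanged — area = 9.77 mm²; (rotated 15° about Z; rotation is an isometry so areas/perimeters/island counts are preserved). So its area = 9.77 mm². Layer 9 (z = 2.16): the sphere: section is a regular 32-gon, circumradius = √(r²−h²) = √(3.5²−1.34²) = 3.233 (area = (32/2)·3.233²·sin(360°/32) = 32.63 mm²); the cylinder at (12, 8.5): section is a regular 32-gon, circumradius r=3.5 (area = (32/2)·3.500²·sin(360°/32) = 38.24 mm²); the cube at (12.5, -2.5) (footprint 6.5×28) is included at this height (area 182.00 mm²); the cone at (9.5, 7): at t=0.297 of its height the radius interpolates to r₁+(r₂−r₁)t = 3.703, giving a regular 32-gon of that circumradius (area = (32/2)·3.703²·sin(360°/32) = 42.80 mm²); Taking the first minus the rest: starting from the r=3.5 sphere (32.63 mm²), the r=3.5 cylinder at (12, 8.5) misses the remaining region (no effect); the 6.5×28 cube at (12.5, -2.5) misses the remaining region (no effect); the cone at (9.5, 7) misses the remaining region (no effect) — area = 32.63 mm²; the cube at (11, 14) does not reach this height (z outside [3, 13.5]); After the difference (first − rest): none of the subtracted shapes is present at this height, so the result so far is unchanged — area = 32.63 mm²; (rotated 15° about Z; rotation is an isometry so areas/perimeters/island counts are preserved). So its area = 32.63 mm². Layer 9 is larger (32.63 vs 9.77 mm²).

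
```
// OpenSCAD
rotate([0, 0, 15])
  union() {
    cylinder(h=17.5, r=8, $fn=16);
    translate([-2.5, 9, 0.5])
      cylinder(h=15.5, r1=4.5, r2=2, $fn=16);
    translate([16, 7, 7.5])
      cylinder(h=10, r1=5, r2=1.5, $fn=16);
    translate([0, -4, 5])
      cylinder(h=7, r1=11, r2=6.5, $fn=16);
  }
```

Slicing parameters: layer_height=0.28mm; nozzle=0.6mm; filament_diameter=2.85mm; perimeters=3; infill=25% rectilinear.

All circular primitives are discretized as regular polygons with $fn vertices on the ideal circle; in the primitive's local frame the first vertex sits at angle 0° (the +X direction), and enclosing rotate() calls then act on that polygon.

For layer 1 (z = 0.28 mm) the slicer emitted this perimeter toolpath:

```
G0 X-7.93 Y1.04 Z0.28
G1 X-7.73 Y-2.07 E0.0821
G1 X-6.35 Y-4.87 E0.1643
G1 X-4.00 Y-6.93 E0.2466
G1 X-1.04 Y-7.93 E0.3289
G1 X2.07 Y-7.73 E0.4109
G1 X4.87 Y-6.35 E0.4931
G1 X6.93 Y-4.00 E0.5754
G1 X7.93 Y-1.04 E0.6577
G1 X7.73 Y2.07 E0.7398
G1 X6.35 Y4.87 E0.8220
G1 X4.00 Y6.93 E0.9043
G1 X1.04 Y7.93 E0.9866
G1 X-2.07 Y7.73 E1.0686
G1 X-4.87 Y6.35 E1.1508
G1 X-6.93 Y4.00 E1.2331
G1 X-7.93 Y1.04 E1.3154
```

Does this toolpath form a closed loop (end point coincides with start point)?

yes

Start point (G0): (-7.93, 1.04). End point (last G1): the path returns to the start — closed.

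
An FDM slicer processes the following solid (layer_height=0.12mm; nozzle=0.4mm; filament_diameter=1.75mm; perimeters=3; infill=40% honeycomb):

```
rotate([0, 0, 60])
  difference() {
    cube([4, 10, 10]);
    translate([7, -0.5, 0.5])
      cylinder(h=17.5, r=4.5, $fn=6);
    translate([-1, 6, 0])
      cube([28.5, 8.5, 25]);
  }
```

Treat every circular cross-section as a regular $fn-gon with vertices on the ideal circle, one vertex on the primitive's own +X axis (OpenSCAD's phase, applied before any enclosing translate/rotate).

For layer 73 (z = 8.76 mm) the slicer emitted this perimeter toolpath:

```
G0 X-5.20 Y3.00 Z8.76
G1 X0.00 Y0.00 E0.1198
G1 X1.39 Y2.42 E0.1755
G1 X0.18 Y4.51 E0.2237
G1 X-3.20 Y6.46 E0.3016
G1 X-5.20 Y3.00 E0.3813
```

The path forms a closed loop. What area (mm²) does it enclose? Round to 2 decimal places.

Apply the shoelace formula to the sequence of (X, Y) vertices; enclosed area = 22.71 mm².

22.71 mm²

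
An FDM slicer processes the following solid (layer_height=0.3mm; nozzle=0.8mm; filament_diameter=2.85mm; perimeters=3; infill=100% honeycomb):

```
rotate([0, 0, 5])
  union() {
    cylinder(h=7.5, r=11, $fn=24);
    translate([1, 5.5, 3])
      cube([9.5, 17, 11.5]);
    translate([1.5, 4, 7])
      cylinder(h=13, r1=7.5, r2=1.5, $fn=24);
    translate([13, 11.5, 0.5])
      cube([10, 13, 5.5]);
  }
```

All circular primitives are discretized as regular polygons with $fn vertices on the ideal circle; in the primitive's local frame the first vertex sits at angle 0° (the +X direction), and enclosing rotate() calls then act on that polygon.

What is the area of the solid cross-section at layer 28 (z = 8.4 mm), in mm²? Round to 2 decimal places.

278.39 mm²

At z = 8.4 mm: the cylinder does not reach this height (z outside [0, 7.5]); the cube at (1, 5.5) is present — its section is the full 9.5×17 rectangle (area 161.50 mm²); the cone at (1.5, 4) contributes a regular 24-gon of circumradius 6.854 (interpolated between r1=7.5 and r2=1.5 at t=0.108) (area = (24/2)·6.854²·sin(360°/24) = 145.90 mm²); the cube at (13, 11.5) does not reach this height (z outside [0.5, 6]); Taking the union: the regions partially overlap — summed areas 307.40 mm² minus the doubly-counted overlap 29.00 mm² gives 278.39 mm² — area = 278.39 mm²; (whole slice rotated 5° about Z — lengths, areas and connectivity unchanged). Overall, the cross-section is a single solid region. Net area = 278.39 mm².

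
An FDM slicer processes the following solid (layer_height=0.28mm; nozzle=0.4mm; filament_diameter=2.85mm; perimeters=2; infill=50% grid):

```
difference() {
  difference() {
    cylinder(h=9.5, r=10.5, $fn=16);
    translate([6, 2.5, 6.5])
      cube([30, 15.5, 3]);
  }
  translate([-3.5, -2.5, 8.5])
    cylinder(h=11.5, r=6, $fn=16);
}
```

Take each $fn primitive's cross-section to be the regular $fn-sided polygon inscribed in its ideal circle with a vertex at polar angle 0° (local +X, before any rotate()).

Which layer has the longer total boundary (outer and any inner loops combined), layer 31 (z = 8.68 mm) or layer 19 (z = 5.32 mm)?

layer 31 (z = 8.68 mm)

Layer 31 (z = 8.68): the cylinder: section is a regular 16-gon, circumradius r=10.5 (perimeter = 2·16·10.500·sin(180°/16) = 65.55 mm); the cube at (6, 2.5) is present — its section is the full 30×15.5 rectangle (perimeter 91.00 mm); Taking the first minus the rest: starting from the r=10.5 cylinder, the 30×15.5 cube at (6, 2.5) partially overlaps it — only the 15.26 mm² overlap (of its 465.00 mm²) is removed, clipping the outline — boundary = 68.07 mm; the r=6 cylinder at (-3.5, -2.5) gives a regular 16-gon of circumradius 6 (constant along its height) (perimeter = 2·16·6.000·sin(180°/16) = 37.46 mm); After the difference (first − rest): starting from that combined region, the r=6 cylinder at (-3.5, -2.5) lies wholly inside it (removes its full 110.21 mm² and its 37.46 mm outline becomes a hole wall) — boundary (outer + 1 inner loop) = 105.53 mm. So its perimeter = 105.53 mm. Layer 19 (z = 5.32): the cylinder: section is a regular 16-gon, circumradius r=10.5 (perimeter = 2·16·10.500·sin(180°/16) = 65.55 mm); the cube at (6, 2.5) does not reach this height (z outside [6.5, 9.5]); Subtracting the remaining from the first: none of the subtracted shapes is present at this height, so the r=10.5 cylinder is unchanged — boundary = 65.55 mm; the cylinder at (-3.5, -2.5) is absent (z outside [8.5, 20]); After the difference (first − rest): none of the subtracted shapes is present at this height, so that combined region is unchanged — boundary = 65.55 mm. So its perimeter = 65.55 mm. Layer 31 is larger (105.53 vs 65.55 mm).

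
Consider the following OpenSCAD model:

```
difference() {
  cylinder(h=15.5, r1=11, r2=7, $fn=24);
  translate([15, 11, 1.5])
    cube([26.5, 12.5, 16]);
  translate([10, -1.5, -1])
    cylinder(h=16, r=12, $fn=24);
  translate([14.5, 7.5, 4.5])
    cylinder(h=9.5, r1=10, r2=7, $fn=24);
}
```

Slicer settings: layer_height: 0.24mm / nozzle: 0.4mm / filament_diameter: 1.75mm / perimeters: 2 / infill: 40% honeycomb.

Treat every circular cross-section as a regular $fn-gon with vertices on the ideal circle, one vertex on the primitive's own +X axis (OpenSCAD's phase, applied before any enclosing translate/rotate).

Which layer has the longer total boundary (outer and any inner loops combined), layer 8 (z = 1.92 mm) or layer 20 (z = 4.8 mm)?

Layer 8 (z = 1.92): the cone contributes a regular 24-gon of circumradius 10.505 (interpolated between r1=11 and r2=7 at t=0.124) (perimeter = 2·24·10.505·sin(180°/24) = 65.81 mm); the 26.5×12.5 cube at (15, 11) contributes its full rectangle (perimeter 78.00 mm); the cylinder at (10, -1.5): section is a regular 24-gon, circumradius r=12 (perimeter = 2·24·12.000·sin(180°/24) = 75.18 mm); the cone at (14.5, 7.5) does not reach this height (z outside [4.5, 14]); Subtracting the remaining from the first: starting from the cone, the 26.5×12.5 cube at (15, 11) misses the remaining region (no effect); the r=12 cylinder at (10, -1.5) partially overlaps it — only the 174.03 mm² overlap (of its 447.24 mm²) is removed, clipping the outline — boundary = 63.19 mm. So its perimeter = 63.19 mm. Layer 20 (z = 4.8): the cone contributes a regular 24-gon of circumradius 9.761 (interpolated between r1=11 and r2=7 at t=0.310) (perimeter = 2·24·9.761·sin(180°/24) = 61.16 mm); the cube at (15, 11) is present — its section is the full 26.5×12.5 rectangle (perimeter 78.00 mm); the r=12 cylinder at (10, -1.5) gives a regular 24-gon of circumradius 12 (constant along its height) (perimeter = 2·24·12.000·sin(180°/24) = 75.18 mm); the cone at (14.5, 7.5): at t=0.032 of its height the radius interpolates to r₁+(r₂−r₁)t = 9.905, giving a regular 24-gon of that circumradius (perimeter = 2·24·9.905·sin(180°/24) = 62.06 mm); Taking the first minus the rest: starting from the cone, the 26.5×12.5 cube at (15, 11) misses the remaining region (no effect); the r=12 cylinder at (10, -1.5) partially overlaps it — only the 155.12 mm² overlap (of its 447.24 mm²) is removed, clipping the outline; the cone at (14.5, 7.5) misses the remaining region (no effect) — boundary = 57.25 mm. So its perimeter = 57.25 mm. Layer 8 is larger (63.19 vs 57.25 mm).

layer 8 (z = 1.92 mm)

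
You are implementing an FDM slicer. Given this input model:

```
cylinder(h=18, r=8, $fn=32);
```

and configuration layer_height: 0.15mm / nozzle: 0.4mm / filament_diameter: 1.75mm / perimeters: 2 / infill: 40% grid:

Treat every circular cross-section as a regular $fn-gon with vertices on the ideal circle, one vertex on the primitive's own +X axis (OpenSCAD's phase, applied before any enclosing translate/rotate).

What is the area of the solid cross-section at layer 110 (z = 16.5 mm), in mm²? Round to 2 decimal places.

At z = 16.5 mm: the r=8 cylinder gives a regular 32-gon of circumradius 8 (constant along its height) (area = (32/2)·8.000²·sin(360°/32) = 199.77 mm²). Overall, the cross-section is a single solid region. Net area = 199.77 mm².

199.77 mm²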